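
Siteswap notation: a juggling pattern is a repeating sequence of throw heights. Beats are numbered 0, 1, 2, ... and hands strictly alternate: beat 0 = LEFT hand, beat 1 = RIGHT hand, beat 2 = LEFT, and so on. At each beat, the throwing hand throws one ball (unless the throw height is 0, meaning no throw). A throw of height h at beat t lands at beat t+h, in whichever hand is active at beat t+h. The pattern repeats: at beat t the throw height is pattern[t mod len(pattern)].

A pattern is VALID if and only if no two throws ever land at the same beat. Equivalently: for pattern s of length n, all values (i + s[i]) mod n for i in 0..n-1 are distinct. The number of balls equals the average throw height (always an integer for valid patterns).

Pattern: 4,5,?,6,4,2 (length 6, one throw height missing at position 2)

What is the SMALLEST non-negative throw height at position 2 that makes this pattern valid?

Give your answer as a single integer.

Answer: 3

Derivation:
i=0: (0 + 4) mod 6 = 4
i=1: (1 + 5) mod 6 = 0
i=2: s[i]=? (unknown)
i=3: (3 + 6) mod 6 = 3
i=4: (4 + 4) mod 6 = 2
i=5: (5 + 2) mod 6 = 1
Known residues: [0, 1, 2, 3, 4]; need a permutation of 0..5, so missing residue r = 5
Need (2 + s) mod 6 = 5; smallest s = (5 - 2) mod 6 = 3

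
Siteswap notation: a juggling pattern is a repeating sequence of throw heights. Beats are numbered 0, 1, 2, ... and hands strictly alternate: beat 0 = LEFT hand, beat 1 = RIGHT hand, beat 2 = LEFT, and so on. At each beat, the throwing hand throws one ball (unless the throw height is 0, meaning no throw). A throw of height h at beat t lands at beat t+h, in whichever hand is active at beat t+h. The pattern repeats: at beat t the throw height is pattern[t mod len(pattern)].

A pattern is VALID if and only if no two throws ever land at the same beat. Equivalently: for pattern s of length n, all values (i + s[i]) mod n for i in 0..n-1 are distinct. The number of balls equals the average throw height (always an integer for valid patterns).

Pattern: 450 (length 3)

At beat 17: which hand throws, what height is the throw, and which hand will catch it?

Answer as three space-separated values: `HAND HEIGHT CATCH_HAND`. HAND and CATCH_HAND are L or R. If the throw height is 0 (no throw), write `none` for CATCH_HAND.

Answer: R 0 none

Derivation:
Beat 17: 17 mod 2 = 1, so hand = R
Throw height = pattern[17 mod 3] = pattern[2] = 0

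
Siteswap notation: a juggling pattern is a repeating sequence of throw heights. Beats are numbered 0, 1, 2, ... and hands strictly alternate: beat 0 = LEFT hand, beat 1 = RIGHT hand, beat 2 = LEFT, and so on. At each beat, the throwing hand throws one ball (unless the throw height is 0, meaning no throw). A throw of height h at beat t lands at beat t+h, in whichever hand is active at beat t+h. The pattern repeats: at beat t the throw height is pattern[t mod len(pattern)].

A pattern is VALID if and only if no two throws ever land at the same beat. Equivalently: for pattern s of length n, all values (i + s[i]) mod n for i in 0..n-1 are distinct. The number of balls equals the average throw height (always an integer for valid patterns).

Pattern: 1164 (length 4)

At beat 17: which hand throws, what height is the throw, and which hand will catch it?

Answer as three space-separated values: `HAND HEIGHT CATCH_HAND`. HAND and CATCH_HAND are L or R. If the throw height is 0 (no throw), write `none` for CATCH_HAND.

Answer: R 1 L

Derivation:
Beat 17: 17 mod 2 = 1, so hand = R
Throw height = pattern[17 mod 4] = pattern[1] = 1
Lands at beat 17+1=18, 18 mod 2 = 0, so catch hand = L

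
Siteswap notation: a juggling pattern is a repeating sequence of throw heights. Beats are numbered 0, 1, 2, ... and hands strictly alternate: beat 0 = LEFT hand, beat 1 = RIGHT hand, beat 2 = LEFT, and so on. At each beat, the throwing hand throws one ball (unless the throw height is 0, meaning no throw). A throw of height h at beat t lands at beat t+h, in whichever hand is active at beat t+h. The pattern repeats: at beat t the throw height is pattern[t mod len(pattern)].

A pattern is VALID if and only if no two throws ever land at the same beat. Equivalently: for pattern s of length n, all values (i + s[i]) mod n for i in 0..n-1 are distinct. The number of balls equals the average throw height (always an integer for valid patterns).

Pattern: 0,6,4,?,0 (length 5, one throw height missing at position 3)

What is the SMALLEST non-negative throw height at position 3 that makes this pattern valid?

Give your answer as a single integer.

i=0: (0 + 0) mod 5 = 0
i=1: (1 + 6) mod 5 = 2
i=2: (2 + 4) mod 5 = 1
i=3: s[i]=? (unknown)
i=4: (4 + 0) mod 5 = 4
Known residues: [0, 1, 2, 4]; need a permutation of 0..4, so missing residue r = 3
Need (3 + s) mod 5 = 3; smallest s = (3 - 3) mod 5 = 0

Answer: 0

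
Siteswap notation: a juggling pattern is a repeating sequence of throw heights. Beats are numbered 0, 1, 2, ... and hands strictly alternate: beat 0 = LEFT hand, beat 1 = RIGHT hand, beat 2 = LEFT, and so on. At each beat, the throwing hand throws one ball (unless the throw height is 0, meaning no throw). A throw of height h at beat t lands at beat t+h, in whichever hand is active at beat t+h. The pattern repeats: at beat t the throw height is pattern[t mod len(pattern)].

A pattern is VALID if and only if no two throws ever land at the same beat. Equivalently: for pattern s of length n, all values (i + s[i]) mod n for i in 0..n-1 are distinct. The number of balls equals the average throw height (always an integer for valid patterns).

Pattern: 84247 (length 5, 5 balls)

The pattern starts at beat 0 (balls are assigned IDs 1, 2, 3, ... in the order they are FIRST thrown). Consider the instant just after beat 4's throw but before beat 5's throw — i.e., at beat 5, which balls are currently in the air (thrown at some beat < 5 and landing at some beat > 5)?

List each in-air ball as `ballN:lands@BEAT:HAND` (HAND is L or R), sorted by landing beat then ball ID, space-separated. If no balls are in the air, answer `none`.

Answer: ball4:lands@7:R ball1:lands@8:L ball3:lands@11:R

Derivation:
Beat 0 (L): throw ball1 h=8 -> lands@8:L; in-air after throw: [b1@8:L]
Beat 1 (R): throw ball2 h=4 -> lands@5:R; in-air after throw: [b2@5:R b1@8:L]
Beat 2 (L): throw ball3 h=2 -> lands@4:L; in-air after throw: [b3@4:L b2@5:R b1@8:L]
Beat 3 (R): throw ball4 h=4 -> lands@7:R; in-air after throw: [b3@4:L b2@5:R b4@7:R b1@8:L]
Beat 4 (L): throw ball3 h=7 -> lands@11:R; in-air after throw: [b2@5:R b4@7:R b1@8:L b3@11:R]
Beat 5 (R): throw ball2 h=8 -> lands@13:R; in-air after throw: [b4@7:R b1@8:L b3@11:R b2@13:R]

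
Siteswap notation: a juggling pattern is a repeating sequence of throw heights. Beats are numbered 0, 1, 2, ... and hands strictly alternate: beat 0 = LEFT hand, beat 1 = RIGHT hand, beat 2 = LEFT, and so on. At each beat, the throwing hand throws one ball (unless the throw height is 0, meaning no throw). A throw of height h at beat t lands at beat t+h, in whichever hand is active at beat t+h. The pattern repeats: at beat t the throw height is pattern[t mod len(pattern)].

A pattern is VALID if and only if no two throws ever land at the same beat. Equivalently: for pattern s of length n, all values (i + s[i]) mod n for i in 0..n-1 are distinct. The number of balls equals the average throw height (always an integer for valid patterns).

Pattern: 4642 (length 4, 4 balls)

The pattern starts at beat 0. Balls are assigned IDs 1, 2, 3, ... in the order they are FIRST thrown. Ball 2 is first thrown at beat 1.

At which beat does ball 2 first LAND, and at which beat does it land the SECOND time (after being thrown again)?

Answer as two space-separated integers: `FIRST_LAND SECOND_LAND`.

Beat 0 (L): throw ball1 h=4 -> lands@4:L; in-air after throw: [b1@4:L]
Beat 1 (R): throw ball2 h=6 -> lands@7:R; in-air after throw: [b1@4:L b2@7:R]
Beat 2 (L): throw ball3 h=4 -> lands@6:L; in-air after throw: [b1@4:L b3@6:L b2@7:R]
Beat 3 (R): throw ball4 h=2 -> lands@5:R; in-air after throw: [b1@4:L b4@5:R b3@6:L b2@7:R]
Beat 4 (L): throw ball1 h=4 -> lands@8:L; in-air after throw: [b4@5:R b3@6:L b2@7:R b1@8:L]
Beat 5 (R): throw ball4 h=6 -> lands@11:R; in-air after throw: [b3@6:L b2@7:R b1@8:L b4@11:R]
Beat 6 (L): throw ball3 h=4 -> lands@10:L; in-air after throw: [b2@7:R b1@8:L b3@10:L b4@11:R]
Beat 7 (R): throw ball2 h=2 -> lands@9:R; in-air after throw: [b1@8:L b2@9:R b3@10:L b4@11:R]
Beat 8 (L): throw ball1 h=4 -> lands@12:L; in-air after throw: [b2@9:R b3@10:L b4@11:R b1@12:L]
Beat 9 (R): throw ball2 h=6 -> lands@15:R; in-air after throw: [b3@10:L b4@11:R b1@12:L b2@15:R]
Ball 2: thrown@1 h=6 -> first land @7; rethrown@7 h=2 -> second land @9

Answer: 7 9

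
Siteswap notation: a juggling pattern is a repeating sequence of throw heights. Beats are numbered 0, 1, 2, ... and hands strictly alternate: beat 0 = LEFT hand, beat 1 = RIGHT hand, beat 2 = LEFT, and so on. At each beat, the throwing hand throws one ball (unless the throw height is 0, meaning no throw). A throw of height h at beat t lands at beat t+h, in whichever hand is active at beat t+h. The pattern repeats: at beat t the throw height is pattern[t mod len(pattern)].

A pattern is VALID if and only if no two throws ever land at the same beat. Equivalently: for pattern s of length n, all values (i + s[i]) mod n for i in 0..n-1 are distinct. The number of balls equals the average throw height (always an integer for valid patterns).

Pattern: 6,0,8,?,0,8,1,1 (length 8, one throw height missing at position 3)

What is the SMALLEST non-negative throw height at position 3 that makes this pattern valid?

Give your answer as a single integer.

Answer: 0

Derivation:
i=0: (0 + 6) mod 8 = 6
i=1: (1 + 0) mod 8 = 1
i=2: (2 + 8) mod 8 = 2
i=3: s[i]=? (unknown)
i=4: (4 + 0) mod 8 = 4
i=5: (5 + 8) mod 8 = 5
i=6: (6 + 1) mod 8 = 7
i=7: (7 + 1) mod 8 = 0
Known residues: [0, 1, 2, 4, 5, 6, 7]; need a permutation of 0..7, so missing residue r = 3
Need (3 + s) mod 8 = 3; smallest s = (3 - 3) mod 8 = 0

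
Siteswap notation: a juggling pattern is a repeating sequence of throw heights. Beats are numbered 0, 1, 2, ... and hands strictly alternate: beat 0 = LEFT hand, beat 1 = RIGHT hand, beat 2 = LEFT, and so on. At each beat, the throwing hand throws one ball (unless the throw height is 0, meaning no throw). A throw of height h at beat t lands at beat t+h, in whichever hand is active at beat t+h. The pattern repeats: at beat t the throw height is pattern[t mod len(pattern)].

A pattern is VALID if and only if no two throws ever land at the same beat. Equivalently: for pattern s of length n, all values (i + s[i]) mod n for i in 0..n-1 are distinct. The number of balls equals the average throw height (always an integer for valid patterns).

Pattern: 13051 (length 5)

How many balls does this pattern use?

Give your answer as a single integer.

Pattern = [1, 3, 0, 5, 1], length n = 5
  position 0: throw height = 1, running sum = 1
  position 1: throw height = 3, running sum = 4
  position 2: throw height = 0, running sum = 4
  position 3: throw height = 5, running sum = 9
  position 4: throw height = 1, running sum = 10
Total sum = 10; balls = sum / n = 10 / 5 = 2

Answer: 2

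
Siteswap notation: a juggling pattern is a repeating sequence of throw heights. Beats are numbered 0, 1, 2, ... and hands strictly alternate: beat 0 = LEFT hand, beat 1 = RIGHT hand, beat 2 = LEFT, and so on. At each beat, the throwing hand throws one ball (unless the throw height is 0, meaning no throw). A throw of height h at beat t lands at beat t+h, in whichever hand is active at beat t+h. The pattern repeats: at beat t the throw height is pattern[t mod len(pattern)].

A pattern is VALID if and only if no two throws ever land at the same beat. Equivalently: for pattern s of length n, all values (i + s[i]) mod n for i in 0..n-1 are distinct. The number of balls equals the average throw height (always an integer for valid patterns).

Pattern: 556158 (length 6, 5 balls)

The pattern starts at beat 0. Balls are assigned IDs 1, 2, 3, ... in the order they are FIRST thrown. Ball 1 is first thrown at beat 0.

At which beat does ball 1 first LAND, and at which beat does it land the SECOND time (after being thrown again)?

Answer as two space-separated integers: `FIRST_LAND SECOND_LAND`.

Answer: 5 13

Derivation:
Beat 0 (L): throw ball1 h=5 -> lands@5:R; in-air after throw: [b1@5:R]
Beat 1 (R): throw ball2 h=5 -> lands@6:L; in-air after throw: [b1@5:R b2@6:L]
Beat 2 (L): throw ball3 h=6 -> lands@8:L; in-air after throw: [b1@5:R b2@6:L b3@8:L]
Beat 3 (R): throw ball4 h=1 -> lands@4:L; in-air after throw: [b4@4:L b1@5:R b2@6:L b3@8:L]
Beat 4 (L): throw ball4 h=5 -> lands@9:R; in-air after throw: [b1@5:R b2@6:L b3@8:L b4@9:R]
Beat 5 (R): throw ball1 h=8 -> lands@13:R; in-air after throw: [b2@6:L b3@8:L b4@9:R b1@13:R]
Beat 6 (L): throw ball2 h=5 -> lands@11:R; in-air after throw: [b3@8:L b4@9:R b2@11:R b1@13:R]
Beat 7 (R): throw ball5 h=5 -> lands@12:L; in-air after throw: [b3@8:L b4@9:R b2@11:R b5@12:L b1@13:R]
Beat 8 (L): throw ball3 h=6 -> lands@14:L; in-air after throw: [b4@9:R b2@11:R b5@12:L b1@13:R b3@14:L]
Beat 9 (R): throw ball4 h=1 -> lands@10:L; in-air after throw: [b4@10:L b2@11:R b5@12:L b1@13:R b3@14:L]
Beat 10 (L): throw ball4 h=5 -> lands@15:R; in-air after throw: [b2@11:R b5@12:L b1@13:R b3@14:L b4@15:R]
Beat 11 (R): throw ball2 h=8 -> lands@19:R; in-air after throw: [b5@12:L b1@13:R b3@14:L b4@15:R b2@19:R]
Beat 12 (L): throw ball5 h=5 -> lands@17:R; in-air after throw: [b1@13:R b3@14:L b4@15:R b5@17:R b2@19:R]
Beat 13 (R): throw ball1 h=5 -> lands@18:L; in-air after throw: [b3@14:L b4@15:R b5@17:R b1@18:L b2@19:R]
Ball 1: thrown@0 h=5 -> first land @5; rethrown@5 h=8 -> second land @13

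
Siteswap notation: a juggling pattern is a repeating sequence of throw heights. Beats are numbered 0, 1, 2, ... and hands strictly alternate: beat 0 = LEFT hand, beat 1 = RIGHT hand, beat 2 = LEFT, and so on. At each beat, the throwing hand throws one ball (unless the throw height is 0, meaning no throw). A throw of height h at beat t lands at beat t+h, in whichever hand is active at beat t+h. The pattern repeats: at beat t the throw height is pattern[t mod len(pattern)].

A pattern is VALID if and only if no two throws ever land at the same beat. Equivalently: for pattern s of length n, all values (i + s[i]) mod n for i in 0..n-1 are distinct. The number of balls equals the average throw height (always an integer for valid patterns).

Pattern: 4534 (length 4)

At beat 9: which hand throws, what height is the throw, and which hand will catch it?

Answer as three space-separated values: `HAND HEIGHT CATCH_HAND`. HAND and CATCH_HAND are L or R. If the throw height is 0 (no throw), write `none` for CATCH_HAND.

Beat 9: 9 mod 2 = 1, so hand = R
Throw height = pattern[9 mod 4] = pattern[1] = 5
Lands at beat 9+5=14, 14 mod 2 = 0, so catch hand = L

Answer: R 5 L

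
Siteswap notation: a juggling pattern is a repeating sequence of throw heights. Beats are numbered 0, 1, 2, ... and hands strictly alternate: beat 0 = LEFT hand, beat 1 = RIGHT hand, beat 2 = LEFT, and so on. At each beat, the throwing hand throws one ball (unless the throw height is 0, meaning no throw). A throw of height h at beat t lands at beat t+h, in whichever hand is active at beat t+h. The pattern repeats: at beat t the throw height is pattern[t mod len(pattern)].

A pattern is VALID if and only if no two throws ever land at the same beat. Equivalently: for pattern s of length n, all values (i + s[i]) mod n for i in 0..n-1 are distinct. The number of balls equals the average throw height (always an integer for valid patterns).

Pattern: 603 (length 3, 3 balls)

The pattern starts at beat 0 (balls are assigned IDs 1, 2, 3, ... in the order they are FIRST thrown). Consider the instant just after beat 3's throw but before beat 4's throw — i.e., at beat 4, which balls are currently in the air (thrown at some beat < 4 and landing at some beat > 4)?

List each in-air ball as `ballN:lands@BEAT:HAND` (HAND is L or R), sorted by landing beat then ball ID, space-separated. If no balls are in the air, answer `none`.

Beat 0 (L): throw ball1 h=6 -> lands@6:L; in-air after throw: [b1@6:L]
Beat 2 (L): throw ball2 h=3 -> lands@5:R; in-air after throw: [b2@5:R b1@6:L]
Beat 3 (R): throw ball3 h=6 -> lands@9:R; in-air after throw: [b2@5:R b1@6:L b3@9:R]

Answer: ball2:lands@5:R ball1:lands@6:L ball3:lands@9:R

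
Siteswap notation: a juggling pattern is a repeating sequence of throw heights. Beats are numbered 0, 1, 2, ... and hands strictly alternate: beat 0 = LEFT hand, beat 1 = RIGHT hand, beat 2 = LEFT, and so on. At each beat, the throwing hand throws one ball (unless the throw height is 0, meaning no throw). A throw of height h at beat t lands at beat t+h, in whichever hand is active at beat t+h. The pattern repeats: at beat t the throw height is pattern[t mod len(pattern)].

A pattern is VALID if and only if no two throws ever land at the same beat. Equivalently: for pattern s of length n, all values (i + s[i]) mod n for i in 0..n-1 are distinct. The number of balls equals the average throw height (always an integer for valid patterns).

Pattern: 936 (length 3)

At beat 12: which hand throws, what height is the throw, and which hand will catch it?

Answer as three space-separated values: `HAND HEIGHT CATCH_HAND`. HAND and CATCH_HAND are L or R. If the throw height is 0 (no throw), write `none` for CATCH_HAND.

Beat 12: 12 mod 2 = 0, so hand = L
Throw height = pattern[12 mod 3] = pattern[0] = 9
Lands at beat 12+9=21, 21 mod 2 = 1, so catch hand = R

Answer: L 9 R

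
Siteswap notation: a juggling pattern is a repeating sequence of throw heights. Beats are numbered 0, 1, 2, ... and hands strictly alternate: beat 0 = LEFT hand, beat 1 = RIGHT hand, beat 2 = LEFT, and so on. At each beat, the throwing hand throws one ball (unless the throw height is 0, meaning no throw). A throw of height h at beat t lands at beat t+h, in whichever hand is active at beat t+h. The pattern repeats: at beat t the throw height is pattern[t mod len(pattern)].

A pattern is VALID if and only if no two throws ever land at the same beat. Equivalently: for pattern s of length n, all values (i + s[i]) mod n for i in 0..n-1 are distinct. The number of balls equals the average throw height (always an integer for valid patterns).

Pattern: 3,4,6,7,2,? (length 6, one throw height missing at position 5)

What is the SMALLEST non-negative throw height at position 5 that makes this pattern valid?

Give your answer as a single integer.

i=0: (0 + 3) mod 6 = 3
i=1: (1 + 4) mod 6 = 5
i=2: (2 + 6) mod 6 = 2
i=3: (3 + 7) mod 6 = 4
i=4: (4 + 2) mod 6 = 0
i=5: s[i]=? (unknown)
Known residues: [0, 2, 3, 4, 5]; need a permutation of 0..5, so missing residue r = 1
Need (5 + s) mod 6 = 1; smallest s = (1 - 5) mod 6 = 2

Answer: 2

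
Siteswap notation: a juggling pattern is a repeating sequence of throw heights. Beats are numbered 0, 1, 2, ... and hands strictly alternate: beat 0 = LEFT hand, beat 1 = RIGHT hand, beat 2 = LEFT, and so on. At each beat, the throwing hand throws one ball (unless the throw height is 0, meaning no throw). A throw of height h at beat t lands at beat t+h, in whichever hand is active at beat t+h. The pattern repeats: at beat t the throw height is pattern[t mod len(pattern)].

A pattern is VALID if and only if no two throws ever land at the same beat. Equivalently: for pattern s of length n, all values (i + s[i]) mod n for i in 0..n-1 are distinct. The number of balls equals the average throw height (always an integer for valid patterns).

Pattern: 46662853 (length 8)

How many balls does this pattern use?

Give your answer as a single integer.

Answer: 5

Derivation:
Pattern = [4, 6, 6, 6, 2, 8, 5, 3], length n = 8
  position 0: throw height = 4, running sum = 4
  position 1: throw height = 6, running sum = 10
  position 2: throw height = 6, running sum = 16
  position 3: throw height = 6, running sum = 22
  position 4: throw height = 2, running sum = 24
  position 5: throw height = 8, running sum = 32
  position 6: throw height = 5, running sum = 37
  position 7: throw height = 3, running sum = 40
Total sum = 40; balls = sum / n = 40 / 8 = 5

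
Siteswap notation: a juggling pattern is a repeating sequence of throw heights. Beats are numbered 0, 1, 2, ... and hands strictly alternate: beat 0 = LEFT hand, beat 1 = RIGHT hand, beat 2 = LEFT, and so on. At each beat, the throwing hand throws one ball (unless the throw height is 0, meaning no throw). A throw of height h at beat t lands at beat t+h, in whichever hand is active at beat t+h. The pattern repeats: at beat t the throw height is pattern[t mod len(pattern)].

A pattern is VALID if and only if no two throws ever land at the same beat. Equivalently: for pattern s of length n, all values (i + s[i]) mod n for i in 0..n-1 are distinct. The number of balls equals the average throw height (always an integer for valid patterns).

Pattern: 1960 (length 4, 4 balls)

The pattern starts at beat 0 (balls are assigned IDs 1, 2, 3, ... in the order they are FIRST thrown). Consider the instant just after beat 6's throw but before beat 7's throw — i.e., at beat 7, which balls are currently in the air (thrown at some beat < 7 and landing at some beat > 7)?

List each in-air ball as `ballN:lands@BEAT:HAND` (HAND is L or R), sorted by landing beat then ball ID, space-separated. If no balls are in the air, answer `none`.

Answer: ball2:lands@8:L ball1:lands@10:L ball4:lands@12:L ball3:lands@14:L

Derivation:
Beat 0 (L): throw ball1 h=1 -> lands@1:R; in-air after throw: [b1@1:R]
Beat 1 (R): throw ball1 h=9 -> lands@10:L; in-air after throw: [b1@10:L]
Beat 2 (L): throw ball2 h=6 -> lands@8:L; in-air after throw: [b2@8:L b1@10:L]
Beat 4 (L): throw ball3 h=1 -> lands@5:R; in-air after throw: [b3@5:R b2@8:L b1@10:L]
Beat 5 (R): throw ball3 h=9 -> lands@14:L; in-air after throw: [b2@8:L b1@10:L b3@14:L]
Beat 6 (L): throw ball4 h=6 -> lands@12:L; in-air after throw: [b2@8:L b1@10:L b4@12:L b3@14:L]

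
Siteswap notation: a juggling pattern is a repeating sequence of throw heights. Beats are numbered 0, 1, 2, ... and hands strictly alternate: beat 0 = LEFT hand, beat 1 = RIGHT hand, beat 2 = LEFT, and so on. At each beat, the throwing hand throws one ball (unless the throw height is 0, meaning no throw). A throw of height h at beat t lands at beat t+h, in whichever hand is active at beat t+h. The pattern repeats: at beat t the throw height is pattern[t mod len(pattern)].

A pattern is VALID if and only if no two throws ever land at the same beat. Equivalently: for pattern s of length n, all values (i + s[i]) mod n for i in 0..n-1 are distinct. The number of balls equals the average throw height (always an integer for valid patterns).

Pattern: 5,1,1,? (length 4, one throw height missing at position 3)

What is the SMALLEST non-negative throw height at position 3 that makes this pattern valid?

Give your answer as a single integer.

Answer: 1

Derivation:
i=0: (0 + 5) mod 4 = 1
i=1: (1 + 1) mod 4 = 2
i=2: (2 + 1) mod 4 = 3
i=3: s[i]=? (unknown)
Known residues: [1, 2, 3]; need a permutation of 0..3, so missing residue r = 0
Need (3 + s) mod 4 = 0; smallest s = (0 - 3) mod 4 = 1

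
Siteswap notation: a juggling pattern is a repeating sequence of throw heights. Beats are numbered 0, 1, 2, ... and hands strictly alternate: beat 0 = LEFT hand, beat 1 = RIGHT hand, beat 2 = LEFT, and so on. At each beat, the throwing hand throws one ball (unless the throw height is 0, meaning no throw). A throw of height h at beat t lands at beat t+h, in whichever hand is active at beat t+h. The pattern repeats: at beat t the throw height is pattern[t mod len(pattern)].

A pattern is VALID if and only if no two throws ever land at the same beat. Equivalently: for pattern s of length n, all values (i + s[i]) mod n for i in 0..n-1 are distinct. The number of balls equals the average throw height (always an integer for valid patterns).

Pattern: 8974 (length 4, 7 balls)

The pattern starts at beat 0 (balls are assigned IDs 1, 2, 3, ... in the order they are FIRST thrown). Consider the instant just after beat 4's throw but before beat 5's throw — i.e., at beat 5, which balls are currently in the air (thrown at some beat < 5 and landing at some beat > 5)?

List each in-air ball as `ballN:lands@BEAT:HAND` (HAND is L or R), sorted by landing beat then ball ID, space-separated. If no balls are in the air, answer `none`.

Answer: ball4:lands@7:R ball1:lands@8:L ball3:lands@9:R ball2:lands@10:L ball5:lands@12:L

Derivation:
Beat 0 (L): throw ball1 h=8 -> lands@8:L; in-air after throw: [b1@8:L]
Beat 1 (R): throw ball2 h=9 -> lands@10:L; in-air after throw: [b1@8:L b2@10:L]
Beat 2 (L): throw ball3 h=7 -> lands@9:R; in-air after throw: [b1@8:L b3@9:R b2@10:L]
Beat 3 (R): throw ball4 h=4 -> lands@7:R; in-air after throw: [b4@7:R b1@8:L b3@9:R b2@10:L]
Beat 4 (L): throw ball5 h=8 -> lands@12:L; in-air after throw: [b4@7:R b1@8:L b3@9:R b2@10:L b5@12:L]
Beat 5 (R): throw ball6 h=9 -> lands@14:L; in-air after throw: [b4@7:R b1@8:L b3@9:R b2@10:L b5@12:L b6@14:L]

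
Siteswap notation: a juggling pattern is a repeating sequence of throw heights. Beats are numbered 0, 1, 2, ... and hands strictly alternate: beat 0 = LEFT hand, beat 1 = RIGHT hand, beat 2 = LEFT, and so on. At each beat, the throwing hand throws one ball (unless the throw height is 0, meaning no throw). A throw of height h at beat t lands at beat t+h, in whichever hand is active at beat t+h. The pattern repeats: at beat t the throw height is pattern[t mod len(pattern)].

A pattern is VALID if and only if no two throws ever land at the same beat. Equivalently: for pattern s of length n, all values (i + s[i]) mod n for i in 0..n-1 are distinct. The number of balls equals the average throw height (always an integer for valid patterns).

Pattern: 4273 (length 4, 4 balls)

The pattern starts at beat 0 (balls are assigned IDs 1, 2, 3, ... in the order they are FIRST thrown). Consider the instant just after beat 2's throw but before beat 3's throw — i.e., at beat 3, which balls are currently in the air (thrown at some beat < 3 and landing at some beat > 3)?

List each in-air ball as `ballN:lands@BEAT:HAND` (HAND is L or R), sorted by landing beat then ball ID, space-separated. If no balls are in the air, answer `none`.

Beat 0 (L): throw ball1 h=4 -> lands@4:L; in-air after throw: [b1@4:L]
Beat 1 (R): throw ball2 h=2 -> lands@3:R; in-air after throw: [b2@3:R b1@4:L]
Beat 2 (L): throw ball3 h=7 -> lands@9:R; in-air after throw: [b2@3:R b1@4:L b3@9:R]
Beat 3 (R): throw ball2 h=3 -> lands@6:L; in-air after throw: [b1@4:L b2@6:L b3@9:R]

Answer: ball1:lands@4:L ball3:lands@9:R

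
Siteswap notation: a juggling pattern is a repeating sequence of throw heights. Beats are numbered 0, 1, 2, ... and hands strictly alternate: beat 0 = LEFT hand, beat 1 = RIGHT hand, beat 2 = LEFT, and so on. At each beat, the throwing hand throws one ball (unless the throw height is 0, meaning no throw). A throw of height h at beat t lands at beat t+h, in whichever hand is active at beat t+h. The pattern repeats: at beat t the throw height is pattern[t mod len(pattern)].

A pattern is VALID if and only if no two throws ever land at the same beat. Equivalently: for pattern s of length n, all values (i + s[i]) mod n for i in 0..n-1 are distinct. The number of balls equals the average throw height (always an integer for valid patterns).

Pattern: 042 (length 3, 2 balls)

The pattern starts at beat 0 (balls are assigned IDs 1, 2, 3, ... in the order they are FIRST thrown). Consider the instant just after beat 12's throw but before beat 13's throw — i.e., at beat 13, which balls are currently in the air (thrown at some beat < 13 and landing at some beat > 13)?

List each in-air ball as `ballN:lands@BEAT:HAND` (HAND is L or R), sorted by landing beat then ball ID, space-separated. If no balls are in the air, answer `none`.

Answer: ball2:lands@14:L

Derivation:
Beat 1 (R): throw ball1 h=4 -> lands@5:R; in-air after throw: [b1@5:R]
Beat 2 (L): throw ball2 h=2 -> lands@4:L; in-air after throw: [b2@4:L b1@5:R]
Beat 4 (L): throw ball2 h=4 -> lands@8:L; in-air after throw: [b1@5:R b2@8:L]
Beat 5 (R): throw ball1 h=2 -> lands@7:R; in-air after throw: [b1@7:R b2@8:L]
Beat 7 (R): throw ball1 h=4 -> lands@11:R; in-air after throw: [b2@8:L b1@11:R]
Beat 8 (L): throw ball2 h=2 -> lands@10:L; in-air after throw: [b2@10:L b1@11:R]
Beat 10 (L): throw ball2 h=4 -> lands@14:L; in-air after throw: [b1@11:R b2@14:L]
Beat 11 (R): throw ball1 h=2 -> lands@13:R; in-air after throw: [b1@13:R b2@14:L]
Beat 13 (R): throw ball1 h=4 -> lands@17:R; in-air after throw: [b2@14:L b1@17:R]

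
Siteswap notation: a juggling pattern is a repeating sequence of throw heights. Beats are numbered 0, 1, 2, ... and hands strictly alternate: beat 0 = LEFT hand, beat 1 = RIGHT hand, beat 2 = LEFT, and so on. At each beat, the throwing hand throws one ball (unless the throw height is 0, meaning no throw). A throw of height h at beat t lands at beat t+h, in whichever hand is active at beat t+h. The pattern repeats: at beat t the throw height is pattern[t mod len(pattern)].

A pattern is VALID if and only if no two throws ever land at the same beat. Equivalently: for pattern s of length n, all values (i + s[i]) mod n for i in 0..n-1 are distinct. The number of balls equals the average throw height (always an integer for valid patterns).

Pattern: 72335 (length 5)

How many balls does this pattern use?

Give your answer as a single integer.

Answer: 4

Derivation:
Pattern = [7, 2, 3, 3, 5], length n = 5
  position 0: throw height = 7, running sum = 7
  position 1: throw height = 2, running sum = 9
  position 2: throw height = 3, running sum = 12
  position 3: throw height = 3, running sum = 15
  position 4: throw height = 5, running sum = 20
Total sum = 20; balls = sum / n = 20 / 5 = 4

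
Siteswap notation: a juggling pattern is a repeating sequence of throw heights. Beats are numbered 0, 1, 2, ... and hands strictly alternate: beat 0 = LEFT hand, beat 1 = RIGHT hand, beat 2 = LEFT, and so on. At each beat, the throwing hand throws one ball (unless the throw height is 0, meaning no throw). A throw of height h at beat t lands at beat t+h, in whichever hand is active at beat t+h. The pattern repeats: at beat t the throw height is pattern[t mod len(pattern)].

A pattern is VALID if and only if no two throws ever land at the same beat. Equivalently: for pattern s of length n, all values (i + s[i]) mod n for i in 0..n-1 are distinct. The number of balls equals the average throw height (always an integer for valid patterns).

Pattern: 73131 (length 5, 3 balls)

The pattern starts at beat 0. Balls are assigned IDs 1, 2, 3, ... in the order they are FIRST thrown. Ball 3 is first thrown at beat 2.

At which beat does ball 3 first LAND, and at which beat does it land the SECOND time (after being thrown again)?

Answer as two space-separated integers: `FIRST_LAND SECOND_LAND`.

Answer: 3 6

Derivation:
Beat 0 (L): throw ball1 h=7 -> lands@7:R; in-air after throw: [b1@7:R]
Beat 1 (R): throw ball2 h=3 -> lands@4:L; in-air after throw: [b2@4:L b1@7:R]
Beat 2 (L): throw ball3 h=1 -> lands@3:R; in-air after throw: [b3@3:R b2@4:L b1@7:R]
Beat 3 (R): throw ball3 h=3 -> lands@6:L; in-air after throw: [b2@4:L b3@6:L b1@7:R]
Beat 4 (L): throw ball2 h=1 -> lands@5:R; in-air after throw: [b2@5:R b3@6:L b1@7:R]
Beat 5 (R): throw ball2 h=7 -> lands@12:L; in-air after throw: [b3@6:L b1@7:R b2@12:L]
Beat 6 (L): throw ball3 h=3 -> lands@9:R; in-air after throw: [b1@7:R b3@9:R b2@12:L]
Ball 3: thrown@2 h=1 -> first land @3; rethrown@3 h=3 -> second land @6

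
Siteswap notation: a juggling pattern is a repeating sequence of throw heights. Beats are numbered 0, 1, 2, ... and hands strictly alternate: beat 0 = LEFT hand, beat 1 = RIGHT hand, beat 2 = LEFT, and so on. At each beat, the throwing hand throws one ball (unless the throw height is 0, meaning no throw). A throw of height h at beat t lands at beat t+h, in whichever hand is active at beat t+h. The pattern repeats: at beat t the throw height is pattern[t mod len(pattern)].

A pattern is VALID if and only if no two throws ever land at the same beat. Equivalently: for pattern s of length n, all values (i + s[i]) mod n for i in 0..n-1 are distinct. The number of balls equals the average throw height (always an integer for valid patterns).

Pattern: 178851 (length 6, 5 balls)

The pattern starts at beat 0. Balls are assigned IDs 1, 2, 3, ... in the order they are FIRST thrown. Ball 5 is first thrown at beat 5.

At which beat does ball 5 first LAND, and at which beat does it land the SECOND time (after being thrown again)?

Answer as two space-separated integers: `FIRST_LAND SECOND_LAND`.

Beat 0 (L): throw ball1 h=1 -> lands@1:R; in-air after throw: [b1@1:R]
Beat 1 (R): throw ball1 h=7 -> lands@8:L; in-air after throw: [b1@8:L]
Beat 2 (L): throw ball2 h=8 -> lands@10:L; in-air after throw: [b1@8:L b2@10:L]
Beat 3 (R): throw ball3 h=8 -> lands@11:R; in-air after throw: [b1@8:L b2@10:L b3@11:R]
Beat 4 (L): throw ball4 h=5 -> lands@9:R; in-air after throw: [b1@8:L b4@9:R b2@10:L b3@11:R]
Beat 5 (R): throw ball5 h=1 -> lands@6:L; in-air after throw: [b5@6:L b1@8:L b4@9:R b2@10:L b3@11:R]
Beat 6 (L): throw ball5 h=1 -> lands@7:R; in-air after throw: [b5@7:R b1@8:L b4@9:R b2@10:L b3@11:R]
Beat 7 (R): throw ball5 h=7 -> lands@14:L; in-air after throw: [b1@8:L b4@9:R b2@10:L b3@11:R b5@14:L]
Ball 5: thrown@5 h=1 -> first land @6; rethrown@6 h=1 -> second land @7

Answer: 6 7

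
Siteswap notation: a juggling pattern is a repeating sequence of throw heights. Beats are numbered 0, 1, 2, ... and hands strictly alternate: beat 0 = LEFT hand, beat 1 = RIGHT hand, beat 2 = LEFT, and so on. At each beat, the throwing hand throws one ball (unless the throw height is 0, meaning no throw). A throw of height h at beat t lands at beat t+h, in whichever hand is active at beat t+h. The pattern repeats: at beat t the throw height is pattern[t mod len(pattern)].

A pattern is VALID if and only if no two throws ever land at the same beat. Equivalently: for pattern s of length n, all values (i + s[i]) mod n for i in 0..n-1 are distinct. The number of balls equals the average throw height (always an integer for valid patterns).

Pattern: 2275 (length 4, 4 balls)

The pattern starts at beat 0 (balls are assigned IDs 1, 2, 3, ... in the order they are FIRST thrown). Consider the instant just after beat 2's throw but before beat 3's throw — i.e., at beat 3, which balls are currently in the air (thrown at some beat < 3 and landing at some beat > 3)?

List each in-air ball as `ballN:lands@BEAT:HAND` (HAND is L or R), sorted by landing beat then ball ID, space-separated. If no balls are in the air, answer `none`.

Answer: ball1:lands@9:R

Derivation:
Beat 0 (L): throw ball1 h=2 -> lands@2:L; in-air after throw: [b1@2:L]
Beat 1 (R): throw ball2 h=2 -> lands@3:R; in-air after throw: [b1@2:L b2@3:R]
Beat 2 (L): throw ball1 h=7 -> lands@9:R; in-air after throw: [b2@3:R b1@9:R]
Beat 3 (R): throw ball2 h=5 -> lands@8:L; in-air after throw: [b2@8:L b1@9:R]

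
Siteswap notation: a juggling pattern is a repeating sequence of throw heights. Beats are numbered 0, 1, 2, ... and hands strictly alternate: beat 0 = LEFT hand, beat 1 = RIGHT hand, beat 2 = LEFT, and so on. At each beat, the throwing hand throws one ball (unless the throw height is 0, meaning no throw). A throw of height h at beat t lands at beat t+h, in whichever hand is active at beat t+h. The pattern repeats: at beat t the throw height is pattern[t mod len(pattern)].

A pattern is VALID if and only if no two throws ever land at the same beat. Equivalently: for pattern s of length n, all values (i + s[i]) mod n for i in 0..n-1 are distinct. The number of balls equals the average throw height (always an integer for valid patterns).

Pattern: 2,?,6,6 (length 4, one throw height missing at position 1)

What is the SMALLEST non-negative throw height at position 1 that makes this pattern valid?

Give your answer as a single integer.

Answer: 2

Derivation:
i=0: (0 + 2) mod 4 = 2
i=1: s[i]=? (unknown)
i=2: (2 + 6) mod 4 = 0
i=3: (3 + 6) mod 4 = 1
Known residues: [0, 1, 2]; need a permutation of 0..3, so missing residue r = 3
Need (1 + s) mod 4 = 3; smallest s = (3 - 1) mod 4 = 2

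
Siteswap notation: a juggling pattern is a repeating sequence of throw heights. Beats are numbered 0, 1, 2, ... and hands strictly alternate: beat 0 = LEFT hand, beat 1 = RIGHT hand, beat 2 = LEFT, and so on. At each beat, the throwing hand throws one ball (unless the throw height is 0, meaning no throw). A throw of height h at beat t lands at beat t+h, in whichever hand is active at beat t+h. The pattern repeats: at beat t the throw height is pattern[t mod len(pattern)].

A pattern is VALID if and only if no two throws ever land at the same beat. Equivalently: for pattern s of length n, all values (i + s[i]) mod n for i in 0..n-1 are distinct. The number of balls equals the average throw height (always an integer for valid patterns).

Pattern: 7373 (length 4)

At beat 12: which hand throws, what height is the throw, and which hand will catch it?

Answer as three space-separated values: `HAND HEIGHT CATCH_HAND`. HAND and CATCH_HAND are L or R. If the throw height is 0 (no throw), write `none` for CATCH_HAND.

Beat 12: 12 mod 2 = 0, so hand = L
Throw height = pattern[12 mod 4] = pattern[0] = 7
Lands at beat 12+7=19, 19 mod 2 = 1, so catch hand = R

Answer: L 7 R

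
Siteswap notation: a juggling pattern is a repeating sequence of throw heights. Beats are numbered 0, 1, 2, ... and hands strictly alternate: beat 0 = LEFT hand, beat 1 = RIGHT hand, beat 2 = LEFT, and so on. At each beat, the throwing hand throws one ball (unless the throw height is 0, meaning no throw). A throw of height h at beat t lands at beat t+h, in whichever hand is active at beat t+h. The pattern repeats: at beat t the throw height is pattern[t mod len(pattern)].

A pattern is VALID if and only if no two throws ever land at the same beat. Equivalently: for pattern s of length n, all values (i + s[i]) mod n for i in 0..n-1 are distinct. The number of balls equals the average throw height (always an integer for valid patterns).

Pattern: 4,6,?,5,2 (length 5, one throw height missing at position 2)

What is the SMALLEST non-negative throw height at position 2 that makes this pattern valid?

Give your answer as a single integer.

Answer: 3

Derivation:
i=0: (0 + 4) mod 5 = 4
i=1: (1 + 6) mod 5 = 2
i=2: s[i]=? (unknown)
i=3: (3 + 5) mod 5 = 3
i=4: (4 + 2) mod 5 = 1
Known residues: [1, 2, 3, 4]; need a permutation of 0..4, so missing residue r = 0
Need (2 + s) mod 5 = 0; smallest s = (0 - 2) mod 5 = 3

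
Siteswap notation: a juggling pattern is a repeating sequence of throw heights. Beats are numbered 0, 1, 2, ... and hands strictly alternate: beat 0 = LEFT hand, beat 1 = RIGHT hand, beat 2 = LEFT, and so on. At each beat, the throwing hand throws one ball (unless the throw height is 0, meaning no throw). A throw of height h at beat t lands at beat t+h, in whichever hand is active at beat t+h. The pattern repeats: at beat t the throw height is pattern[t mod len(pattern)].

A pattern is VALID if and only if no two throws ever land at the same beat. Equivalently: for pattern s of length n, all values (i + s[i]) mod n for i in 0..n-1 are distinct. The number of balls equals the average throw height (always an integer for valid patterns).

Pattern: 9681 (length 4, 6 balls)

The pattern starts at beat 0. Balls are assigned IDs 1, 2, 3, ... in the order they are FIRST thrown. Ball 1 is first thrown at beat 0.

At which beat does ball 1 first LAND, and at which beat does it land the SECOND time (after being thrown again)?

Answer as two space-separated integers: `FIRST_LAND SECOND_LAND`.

Answer: 9 15

Derivation:
Beat 0 (L): throw ball1 h=9 -> lands@9:R; in-air after throw: [b1@9:R]
Beat 1 (R): throw ball2 h=6 -> lands@7:R; in-air after throw: [b2@7:R b1@9:R]
Beat 2 (L): throw ball3 h=8 -> lands@10:L; in-air after throw: [b2@7:R b1@9:R b3@10:L]
Beat 3 (R): throw ball4 h=1 -> lands@4:L; in-air after throw: [b4@4:L b2@7:R b1@9:R b3@10:L]
Beat 4 (L): throw ball4 h=9 -> lands@13:R; in-air after throw: [b2@7:R b1@9:R b3@10:L b4@13:R]
Beat 5 (R): throw ball5 h=6 -> lands@11:R; in-air after throw: [b2@7:R b1@9:R b3@10:L b5@11:R b4@13:R]
Beat 6 (L): throw ball6 h=8 -> lands@14:L; in-air after throw: [b2@7:R b1@9:R b3@10:L b5@11:R b4@13:R b6@14:L]
Beat 7 (R): throw ball2 h=1 -> lands@8:L; in-air after throw: [b2@8:L b1@9:R b3@10:L b5@11:R b4@13:R b6@14:L]
Beat 8 (L): throw ball2 h=9 -> lands@17:R; in-air after throw: [b1@9:R b3@10:L b5@11:R b4@13:R b6@14:L b2@17:R]
Beat 9 (R): throw ball1 h=6 -> lands@15:R; in-air after throw: [b3@10:L b5@11:R b4@13:R b6@14:L b1@15:R b2@17:R]
Beat 10 (L): throw ball3 h=8 -> lands@18:L; in-air after throw: [b5@11:R b4@13:R b6@14:L b1@15:R b2@17:R b3@18:L]
Beat 11 (R): throw ball5 h=1 -> lands@12:L; in-air after throw: [b5@12:L b4@13:R b6@14:L b1@15:R b2@17:R b3@18:L]
Beat 12 (L): throw ball5 h=9 -> lands@21:R; in-air after throw: [b4@13:R b6@14:L b1@15:R b2@17:R b3@18:L b5@21:R]
Beat 13 (R): throw ball4 h=6 -> lands@19:R; in-air after throw: [b6@14:L b1@15:R b2@17:R b3@18:L b4@19:R b5@21:R]
Beat 14 (L): throw ball6 h=8 -> lands@22:L; in-air after throw: [b1@15:R b2@17:R b3@18:L b4@19:R b5@21:R b6@22:L]
Ball 1: thrown@0 h=9 -> first land @9; rethrown@9 h=6 -> second land @15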